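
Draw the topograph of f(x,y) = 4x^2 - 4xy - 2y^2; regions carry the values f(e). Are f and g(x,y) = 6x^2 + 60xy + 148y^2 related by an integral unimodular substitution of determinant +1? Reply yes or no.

D₁ = 48, D₂ = 48
river cycle of f (length 2): (-2, 4, 4), (4, 4, -2)
river cycle of g (length 2): (-2, 4, 4), (4, 4, -2)
cycles coincide ⇒ equivalent

yes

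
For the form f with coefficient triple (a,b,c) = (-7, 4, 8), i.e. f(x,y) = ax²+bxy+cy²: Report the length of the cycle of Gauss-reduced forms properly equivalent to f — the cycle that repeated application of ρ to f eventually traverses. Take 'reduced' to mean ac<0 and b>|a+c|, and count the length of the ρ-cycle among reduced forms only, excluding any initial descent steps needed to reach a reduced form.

D = 240, ⌊√D⌋ = 15
river: ρ → (8,12,-3)
river: ρ → (-3,12,8)
river: ρ → (8,4,-7)
river: ρ → (-7,10,5)
river: ρ → (5,10,-7)
river: ρ → (-7,4,8)
ρ-cycle length = 6 (tail of 0 descent steps not counted)

6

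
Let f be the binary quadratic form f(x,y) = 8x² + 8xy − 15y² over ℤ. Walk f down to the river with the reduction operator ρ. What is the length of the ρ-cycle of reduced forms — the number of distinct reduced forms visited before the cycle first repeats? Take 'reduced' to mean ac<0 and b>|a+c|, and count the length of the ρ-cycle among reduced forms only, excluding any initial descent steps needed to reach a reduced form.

D = 544, ⌊√D⌋ = 23
river: ρ → (-15,22,1)
river: ρ → (1,22,-15)
river: ρ → (-15,8,8)
river: ρ → (8,8,-15)
ρ-cycle length = 4 (tail of 0 descent steps not counted)

4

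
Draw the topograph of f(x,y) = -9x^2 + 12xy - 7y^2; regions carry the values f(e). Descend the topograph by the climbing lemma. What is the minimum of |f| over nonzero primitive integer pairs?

translate: b→6 (≡-12 mod 18), so (9,-12,7)→(9,6,4)
flip: (9,6,4)→(4,-6,9)
translate: b→2 (≡-6 mod 8), so (4,-6,9)→(4,2,7)
reduced (well bottom): (4,2,7) with a≤c, −a<b≤a
well minimum |f| = |-4| = 4 (negative-definite)

4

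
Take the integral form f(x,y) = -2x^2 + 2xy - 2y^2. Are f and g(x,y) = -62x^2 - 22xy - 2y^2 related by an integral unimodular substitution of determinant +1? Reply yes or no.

D₁ = -12, D₂ = -12
f is negative-definite; reduce −f:
−f: translate: b→2 (≡-2 mod 4), so (2,-2,2)→(2,2,2)
−f: reduced (well bottom): (2,2,2) with a≤c, −a<b≤a
flip sign back: reduced form of f is (-2,-2,-2)
g is negative-definite; reduce −g:
−g: flip: (62,22,2)→(2,-22,62)
−g: translate: b→2 (≡-22 mod 4), so (2,-22,62)→(2,2,2)
−g: reduced (well bottom): (2,2,2) with a≤c, −a<b≤a
flip sign back: reduced form of g is (-2,-2,-2)
reduced forms (-2, -2, -2) vs (-2, -2, -2) ⇒ equivalent

yes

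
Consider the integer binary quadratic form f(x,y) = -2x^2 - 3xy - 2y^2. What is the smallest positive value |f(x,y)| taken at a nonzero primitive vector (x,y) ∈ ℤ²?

translate: b→-1 (≡3 mod 4), so (2,3,2)→(2,-1,1)
flip: (2,-1,1)→(1,1,2)
reduced (well bottom): (1,1,2) with a≤c, −a<b≤a
well minimum |f| = |-1| = 1 (negative-definite)

1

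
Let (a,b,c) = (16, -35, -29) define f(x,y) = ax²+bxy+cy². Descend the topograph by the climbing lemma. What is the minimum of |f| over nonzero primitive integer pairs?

descent: ρ → (-29,35,16)  [lands on river]
river: ρ → (16,29,-35)
river: ρ → (-35,41,10)
river: ρ → (10,39,-39)
river: ρ → (-39,39,10)
river: ρ → (10,41,-35)
river: ρ → (-35,29,16)
river: ρ → (16,35,-29)
river: ρ → (-29,23,22)
river: ρ → (22,21,-30)
river: ρ → (-30,39,13)
river: ρ → (13,39,-30)
river: ρ → (-30,21,22)
river: ρ → (22,23,-29)
closes: descent 1, river 14
min |a| on river = 10

10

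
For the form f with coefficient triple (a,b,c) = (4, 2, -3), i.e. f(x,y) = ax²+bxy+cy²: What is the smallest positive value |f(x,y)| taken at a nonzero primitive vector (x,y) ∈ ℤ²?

river: ρ → (-3,4,3)
river: ρ → (3,2,-4)
river: ρ → (-4,6,1)
river: ρ → (1,6,-4)
river: ρ → (-4,2,3)
river: ρ → (3,4,-3)
river: ρ → (-3,2,4)
river: ρ → (4,6,-1)
river: ρ → (-1,6,4)
river: ρ → (4,2,-3)
closes: descent 0, river 10
min |a| on river = 1

1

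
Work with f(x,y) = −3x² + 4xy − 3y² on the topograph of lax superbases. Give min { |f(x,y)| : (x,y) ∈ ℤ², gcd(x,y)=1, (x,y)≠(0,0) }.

translate: b→2 (≡-4 mod 6), so (3,-4,3)→(3,2,2)
flip: (3,2,2)→(2,-2,3)
translate: b→2 (≡-2 mod 4), so (2,-2,3)→(2,2,3)
reduced (well bottom): (2,2,3) with a≤c, −a<b≤a
well minimum |f| = |-2| = 2 (negative-definite)

2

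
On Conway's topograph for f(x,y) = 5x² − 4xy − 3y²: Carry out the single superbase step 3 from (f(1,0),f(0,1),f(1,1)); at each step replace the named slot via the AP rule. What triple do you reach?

start (5,-3,-2) = (f(1,0),f(0,1),f(1,1))
replace slot 3: 2·(5+(-3)) − (-2) = 6 → (5,-3,6)

5,-3,6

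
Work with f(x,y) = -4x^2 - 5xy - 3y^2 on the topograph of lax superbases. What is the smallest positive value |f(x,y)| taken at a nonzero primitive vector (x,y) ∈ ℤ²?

translate: b→-3 (≡5 mod 8), so (4,5,3)→(4,-3,2)
flip: (4,-3,2)→(2,3,4)
translate: b→-1 (≡3 mod 4), so (2,3,4)→(2,-1,3)
reduced (well bottom): (2,-1,3) with a≤c, −a<b≤a
well minimum |f| = |-2| = 2 (negative-definite)

2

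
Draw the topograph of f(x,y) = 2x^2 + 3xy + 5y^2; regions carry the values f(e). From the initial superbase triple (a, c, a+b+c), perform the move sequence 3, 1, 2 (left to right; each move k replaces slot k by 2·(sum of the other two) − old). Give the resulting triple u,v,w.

start (2,5,10) = (f(1,0),f(0,1),f(1,1))
replace slot 3: 2·(2+5) − 10 = 4 → (2,5,4)
replace slot 1: 2·(5+4) − 2 = 16 → (16,5,4)
replace slot 2: 2·(16+4) − 5 = 35 → (16,35,4)

16,35,4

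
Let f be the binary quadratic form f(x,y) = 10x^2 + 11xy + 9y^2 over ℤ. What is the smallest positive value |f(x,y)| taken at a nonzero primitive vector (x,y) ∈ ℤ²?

translate: b→-9 (≡11 mod 20), so (10,11,9)→(10,-9,8)
flip: (10,-9,8)→(8,9,10)
translate: b→-7 (≡9 mod 16), so (8,9,10)→(8,-7,9)
reduced (well bottom): (8,-7,9) with a≤c, −a<b≤a
well minimum = a = 8

8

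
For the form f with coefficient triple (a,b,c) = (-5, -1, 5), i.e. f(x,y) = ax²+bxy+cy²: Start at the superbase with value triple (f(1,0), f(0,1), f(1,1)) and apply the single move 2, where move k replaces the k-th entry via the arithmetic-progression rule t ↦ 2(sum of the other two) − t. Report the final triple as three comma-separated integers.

start (-5,5,-1) = (f(1,0),f(0,1),f(1,1))
replace slot 2: 2·((-5)+(-1)) − 5 = -17 → (-5,-17,-1)

-5,-17,-1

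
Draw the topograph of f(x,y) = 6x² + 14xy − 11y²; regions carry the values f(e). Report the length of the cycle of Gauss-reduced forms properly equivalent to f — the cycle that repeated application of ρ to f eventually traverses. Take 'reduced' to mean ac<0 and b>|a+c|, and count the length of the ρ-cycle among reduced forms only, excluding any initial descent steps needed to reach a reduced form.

D = 460, ⌊√D⌋ = 21
river: ρ → (-11,8,9)
river: ρ → (9,10,-10)
river: ρ → (-10,10,9)
river: ρ → (9,8,-11)
river: ρ → (-11,14,6)
river: ρ → (6,10,-15)
river: ρ → (-15,20,1)
river: ρ → (1,20,-15)
river: ρ → (-15,10,6)
river: ρ → (6,14,-11)
ρ-cycle length = 10 (tail of 0 descent steps not counted)

10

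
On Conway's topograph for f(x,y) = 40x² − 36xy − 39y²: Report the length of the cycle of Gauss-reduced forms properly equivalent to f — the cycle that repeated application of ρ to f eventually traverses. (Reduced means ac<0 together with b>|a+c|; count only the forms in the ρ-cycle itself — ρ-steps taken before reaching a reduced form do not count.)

D = 7536, ⌊√D⌋ = 86
descent: ρ → (-39,36,40)  [lands on river]
river: ρ → (40,44,-35)
river: ρ → (-35,26,49)
river: ρ → (49,72,-12)
river: ρ → (-12,72,49)
river: ρ → (49,26,-35)
river: ρ → (-35,44,40)
river: ρ → (40,36,-39)
river: ρ → (-39,42,37)
river: ρ → (37,32,-44)
river: ρ → (-44,56,25)
river: ρ → (25,44,-56)
river: ρ → (-56,68,13)
river: ρ → (13,62,-71)
river: ρ → (-71,80,4)
river: ρ → (4,80,-71)
river: ρ → (-71,62,13)
river: ρ → (13,68,-56)
river: ρ → (-56,44,25)
river: ρ → (25,56,-44)
river: ρ → (-44,32,37)
river: ρ → (37,42,-39)
ρ-cycle length = 22 (tail of 1 descent step not counted)

22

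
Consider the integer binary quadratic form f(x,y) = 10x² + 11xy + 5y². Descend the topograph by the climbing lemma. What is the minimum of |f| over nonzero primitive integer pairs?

translate: b→-9 (≡11 mod 20), so (10,11,5)→(10,-9,4)
flip: (10,-9,4)→(4,9,10)
translate: b→1 (≡9 mod 8), so (4,9,10)→(4,1,5)
reduced (well bottom): (4,1,5) with a≤c, −a<b≤a
well minimum = a = 4

4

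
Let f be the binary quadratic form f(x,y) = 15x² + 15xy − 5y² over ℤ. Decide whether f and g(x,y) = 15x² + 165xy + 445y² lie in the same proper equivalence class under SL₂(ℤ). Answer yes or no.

D₁ = 525, D₂ = 525
river cycle of f (length 2): (-5, 15, 15), (15, 15, -5)
river cycle of g (length 2): (15, 15, -5), (-5, 15, 15)
cycles coincide ⇒ equivalent

yes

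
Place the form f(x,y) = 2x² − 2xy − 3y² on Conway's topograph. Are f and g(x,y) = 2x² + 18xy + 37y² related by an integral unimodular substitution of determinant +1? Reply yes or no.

D₁ = 28, D₂ = 28
river cycle of f (length 4): (-3, 2, 2), (2, 2, -3), (-3, 4, 1), (1, 4, -3)
river cycle of g (length 4): (2, 2, -3), (-3, 4, 1), (1, 4, -3), (-3, 2, 2)
cycles coincide ⇒ equivalent

yes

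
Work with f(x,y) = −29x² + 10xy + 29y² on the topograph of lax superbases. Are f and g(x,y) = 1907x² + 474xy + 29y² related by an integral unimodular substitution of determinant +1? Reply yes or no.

D₁ = 3464, D₂ = 3464
river cycle of f (length 10): (29, 48, -10), (-10, 52, 19), (19, 24, -38), (-38, 52, 5), (5, 58, -5), (-5, 52, 38), (38, 24, -19), (-19, 52, 10), (10, 48, -29), (-29, 10, 29)
river cycle of g (length 10): (29, 48, -10), (-10, 52, 19), (19, 24, -38), (-38, 52, 5), (5, 58, -5), (-5, 52, 38), (38, 24, -19), (-19, 52, 10), (10, 48, -29), (-29, 10, 29)
cycles coincide ⇒ equivalent

yes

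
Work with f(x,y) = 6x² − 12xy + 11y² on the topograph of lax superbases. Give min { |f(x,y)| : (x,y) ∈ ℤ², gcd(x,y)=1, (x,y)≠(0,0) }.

translate: b→0 (≡-12 mod 12), so (6,-12,11)→(6,0,5)
flip: (6,0,5)→(5,0,6)
reduced (well bottom): (5,0,6) with a≤c, −a<b≤a
well minimum = a = 5

5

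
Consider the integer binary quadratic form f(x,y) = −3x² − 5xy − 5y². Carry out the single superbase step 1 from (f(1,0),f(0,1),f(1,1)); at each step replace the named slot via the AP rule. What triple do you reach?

start (-3,-5,-13) = (f(1,0),f(0,1),f(1,1))
replace slot 1: 2·((-5)+(-13)) − (-3) = -33 → (-33,-5,-13)

-33,-5,-13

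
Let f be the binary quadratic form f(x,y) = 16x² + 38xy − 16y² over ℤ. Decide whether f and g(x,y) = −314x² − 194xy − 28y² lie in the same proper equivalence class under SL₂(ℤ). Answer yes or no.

D₁ = 2468, D₂ = 2468
river cycle of f (length 34): (-16, 26, 28), (28, 30, -14), (-14, 26, 32), (32, 38, -8), (-8, 42, 22), (22, 46, -4), (-4, 42, 44), (44, 46, -2), (-2, 46, 44), (44, 42, -4), … (24 more)
river cycle of g (length 34): (-28, 26, 16), (16, 38, -16), (-16, 26, 28), (28, 30, -14), (-14, 26, 32), (32, 38, -8), (-8, 42, 22), (22, 46, -4), (-4, 42, 44), (44, 46, -2), … (24 more)
cycles coincide ⇒ equivalent

yes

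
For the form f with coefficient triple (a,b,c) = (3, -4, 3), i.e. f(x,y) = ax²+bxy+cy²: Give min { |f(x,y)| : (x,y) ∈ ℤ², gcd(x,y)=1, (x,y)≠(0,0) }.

translate: b→2 (≡-4 mod 6), so (3,-4,3)→(3,2,2)
flip: (3,2,2)→(2,-2,3)
translate: b→2 (≡-2 mod 4), so (2,-2,3)→(2,2,3)
reduced (well bottom): (2,2,3) with a≤c, −a<b≤a
well minimum = a = 2

2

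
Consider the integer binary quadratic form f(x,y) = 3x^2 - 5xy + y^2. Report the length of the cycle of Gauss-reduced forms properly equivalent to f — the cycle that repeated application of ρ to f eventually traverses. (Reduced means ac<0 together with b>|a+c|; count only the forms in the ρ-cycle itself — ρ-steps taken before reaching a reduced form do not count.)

D = 13, ⌊√D⌋ = 3
descent: ρ → (1,3,-1)  [lands on river]
river: ρ → (-1,3,1)
ρ-cycle length = 2 (tail of 1 descent step not counted)

2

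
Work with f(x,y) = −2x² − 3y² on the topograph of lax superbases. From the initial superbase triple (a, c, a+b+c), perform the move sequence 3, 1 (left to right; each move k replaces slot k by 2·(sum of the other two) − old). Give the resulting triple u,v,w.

start (-2,-3,-5) = (f(1,0),f(0,1),f(1,1))
replace slot 3: 2·((-2)+(-3)) − (-5) = -5 → (-2,-3,-5)
replace slot 1: 2·((-3)+(-5)) − (-2) = -14 → (-14,-3,-5)

-14,-3,-5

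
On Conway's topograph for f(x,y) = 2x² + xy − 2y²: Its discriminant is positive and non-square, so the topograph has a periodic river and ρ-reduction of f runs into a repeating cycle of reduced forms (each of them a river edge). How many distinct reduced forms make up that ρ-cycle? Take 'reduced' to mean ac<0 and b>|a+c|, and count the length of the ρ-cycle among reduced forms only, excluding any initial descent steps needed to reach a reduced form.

D = 17, ⌊√D⌋ = 4
river: ρ → (-2,3,1)
river: ρ → (1,3,-2)
river: ρ → (-2,1,2)
river: ρ → (2,3,-1)
river: ρ → (-1,3,2)
river: ρ → (2,1,-2)
ρ-cycle length = 6 (tail of 0 descent steps not counted)

6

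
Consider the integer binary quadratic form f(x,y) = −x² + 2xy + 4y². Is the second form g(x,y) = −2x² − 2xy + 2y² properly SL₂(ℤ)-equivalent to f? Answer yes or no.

D₁ = 20, D₂ = 20
river cycle of f (length 2): (-1, 4, 1), (1, 4, -1)
river cycle of g (length 2): (2, 2, -2), (-2, 2, 2)
cycles differ ⇒ inequivalent

no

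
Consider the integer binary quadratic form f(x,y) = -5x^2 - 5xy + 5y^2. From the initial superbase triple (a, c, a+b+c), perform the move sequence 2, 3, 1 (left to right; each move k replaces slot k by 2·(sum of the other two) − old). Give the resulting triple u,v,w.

start (-5,5,-5) = (f(1,0),f(0,1),f(1,1))
replace slot 2: 2·((-5)+(-5)) − 5 = -25 → (-5,-25,-5)
replace slot 3: 2·((-5)+(-25)) − (-5) = -55 → (-5,-25,-55)
replace slot 1: 2·((-25)+(-55)) − (-5) = -155 → (-155,-25,-55)

-155,-25,-55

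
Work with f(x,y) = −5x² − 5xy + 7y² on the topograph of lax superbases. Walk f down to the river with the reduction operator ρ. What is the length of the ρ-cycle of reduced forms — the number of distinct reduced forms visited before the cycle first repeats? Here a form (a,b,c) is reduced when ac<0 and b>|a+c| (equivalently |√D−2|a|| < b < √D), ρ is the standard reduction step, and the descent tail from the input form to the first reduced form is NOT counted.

D = 165, ⌊√D⌋ = 12
descent: ρ → (7,5,-5)  [lands on river]
river: ρ → (-5,5,7)
river: ρ → (7,9,-3)
river: ρ → (-3,9,7)
ρ-cycle length = 4 (tail of 1 descent step not counted)

4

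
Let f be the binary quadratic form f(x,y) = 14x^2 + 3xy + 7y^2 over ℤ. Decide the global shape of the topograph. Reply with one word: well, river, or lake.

D = b²−4ac = 3² − 4·14·7 = -383
D < 0 ⇒ definite ⇒ every region one sign ⇒ single well

well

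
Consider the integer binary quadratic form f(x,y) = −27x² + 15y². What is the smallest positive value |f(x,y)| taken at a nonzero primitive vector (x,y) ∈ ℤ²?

descent: ρ → (15,30,-12)  [lands on river]
river: ρ → (-12,18,27)
river: ρ → (27,36,-3)
river: ρ → (-3,36,27)
river: ρ → (27,18,-12)
river: ρ → (-12,30,15)
closes: descent 1, river 6
min |a| on river = 3

3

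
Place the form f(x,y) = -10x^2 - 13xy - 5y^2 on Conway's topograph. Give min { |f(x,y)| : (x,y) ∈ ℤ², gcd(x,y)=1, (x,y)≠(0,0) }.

translate: b→-7 (≡13 mod 20), so (10,13,5)→(10,-7,2)
flip: (10,-7,2)→(2,7,10)
translate: b→-1 (≡7 mod 4), so (2,7,10)→(2,-1,4)
reduced (well bottom): (2,-1,4) with a≤c, −a<b≤a
well minimum |f| = |-2| = 2 (negative-definite)

2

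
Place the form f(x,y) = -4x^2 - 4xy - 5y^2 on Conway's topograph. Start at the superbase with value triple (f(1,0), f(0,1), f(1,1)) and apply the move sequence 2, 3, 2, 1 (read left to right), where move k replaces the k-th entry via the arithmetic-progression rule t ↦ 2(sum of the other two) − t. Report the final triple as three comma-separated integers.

start (-4,-5,-13) = (f(1,0),f(0,1),f(1,1))
replace slot 2: 2·((-4)+(-13)) − (-5) = -29 → (-4,-29,-13)
replace slot 3: 2·((-4)+(-29)) − (-13) = -53 → (-4,-29,-53)
replace slot 2: 2·((-4)+(-53)) − (-29) = -85 → (-4,-85,-53)
replace slot 1: 2·((-85)+(-53)) − (-4) = -272 → (-272,-85,-53)

-272,-85,-53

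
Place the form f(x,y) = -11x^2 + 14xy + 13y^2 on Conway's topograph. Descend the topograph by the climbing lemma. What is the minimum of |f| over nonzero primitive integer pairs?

river: ρ → (13,12,-12)
river: ρ → (-12,12,13)
river: ρ → (13,14,-11)
river: ρ → (-11,8,16)
river: ρ → (16,24,-3)
river: ρ → (-3,24,16)
river: ρ → (16,8,-11)
river: ρ → (-11,14,13)
closes: descent 0, river 8
min |a| on river = 3

3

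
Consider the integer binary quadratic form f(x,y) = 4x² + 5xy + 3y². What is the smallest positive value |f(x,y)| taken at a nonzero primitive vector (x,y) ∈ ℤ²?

translate: b→-3 (≡5 mod 8), so (4,5,3)→(4,-3,2)
flip: (4,-3,2)→(2,3,4)
translate: b→-1 (≡3 mod 4), so (2,3,4)→(2,-1,3)
reduced (well bottom): (2,-1,3) with a≤c, −a<b≤a
well minimum = a = 2

2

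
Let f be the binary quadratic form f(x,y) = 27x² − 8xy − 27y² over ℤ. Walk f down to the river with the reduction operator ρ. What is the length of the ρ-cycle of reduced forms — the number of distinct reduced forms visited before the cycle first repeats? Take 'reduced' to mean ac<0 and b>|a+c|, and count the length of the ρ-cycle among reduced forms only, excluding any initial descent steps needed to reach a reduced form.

D = 2980, ⌊√D⌋ = 54
descent: ρ → (-27,8,27)  [lands on river]
river: ρ → (27,46,-8)
river: ρ → (-8,50,15)
river: ρ → (15,40,-23)
river: ρ → (-23,52,3)
river: ρ → (3,50,-40)
river: ρ → (-40,30,13)
river: ρ → (13,48,-13)
river: ρ → (-13,30,40)
river: ρ → (40,50,-3)
river: ρ → (-3,52,23)
river: ρ → (23,40,-15)
river: ρ → (-15,50,8)
river: ρ → (8,46,-27)
ρ-cycle length = 14 (tail of 1 descent step not counted)

14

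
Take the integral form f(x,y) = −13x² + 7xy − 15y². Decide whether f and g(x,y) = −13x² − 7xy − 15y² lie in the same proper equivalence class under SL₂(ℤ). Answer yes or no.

D₁ = -731, D₂ = -731
f is negative-definite; reduce −f:
−f: reduced (well bottom): (13,-7,15) with a≤c, −a<b≤a
flip sign back: reduced form of f is (-13,7,-15)
g is negative-definite; reduce −g:
−g: reduced (well bottom): (13,7,15) with a≤c, −a<b≤a
flip sign back: reduced form of g is (-13,-7,-15)
reduced forms (-13, 7, -15) vs (-13, -7, -15) ⇒ inequivalent

no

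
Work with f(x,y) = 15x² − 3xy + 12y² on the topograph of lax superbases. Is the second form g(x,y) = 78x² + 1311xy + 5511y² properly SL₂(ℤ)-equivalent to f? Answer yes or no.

D₁ = -711, D₂ = -711
f: flip: (15,-3,12)→(12,3,15)
f: reduced (well bottom): (12,3,15) with a≤c, −a<b≤a
g: translate: b→63 (≡1311 mod 156), so (78,1311,5511)→(78,63,15)
g: flip: (78,63,15)→(15,-63,78)
g: translate: b→-3 (≡-63 mod 30), so (15,-63,78)→(15,-3,12)
g: flip: (15,-3,12)→(12,3,15)
g: reduced (well bottom): (12,3,15) with a≤c, −a<b≤a
reduced forms (12, 3, 15) vs (12, 3, 15) ⇒ equivalent

yes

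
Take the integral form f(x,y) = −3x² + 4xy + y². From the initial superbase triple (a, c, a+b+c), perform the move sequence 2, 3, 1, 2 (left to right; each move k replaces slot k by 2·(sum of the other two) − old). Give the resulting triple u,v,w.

start (-3,1,2) = (f(1,0),f(0,1),f(1,1))
replace slot 2: 2·((-3)+2) − 1 = -3 → (-3,-3,2)
replace slot 3: 2·((-3)+(-3)) − 2 = -14 → (-3,-3,-14)
replace slot 1: 2·((-3)+(-14)) − (-3) = -31 → (-31,-3,-14)
replace slot 2: 2·((-31)+(-14)) − (-3) = -87 → (-31,-87,-14)

-31,-87,-14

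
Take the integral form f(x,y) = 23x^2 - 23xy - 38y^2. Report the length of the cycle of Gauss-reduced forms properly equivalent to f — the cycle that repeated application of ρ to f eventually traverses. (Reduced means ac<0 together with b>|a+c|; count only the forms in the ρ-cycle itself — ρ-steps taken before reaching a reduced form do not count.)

D = 4025, ⌊√D⌋ = 63
descent: ρ → (-38,23,23)  [lands on river]
river: ρ → (23,23,-38)
river: ρ → (-38,53,8)
river: ρ → (8,59,-17)
river: ρ → (-17,43,32)
river: ρ → (32,21,-28)
river: ρ → (-28,35,25)
river: ρ → (25,15,-38)
river: ρ → (-38,61,2)
river: ρ → (2,63,-7)
river: ρ → (-7,63,2)
river: ρ → (2,61,-38)
river: ρ → (-38,15,25)
river: ρ → (25,35,-28)
river: ρ → (-28,21,32)
river: ρ → (32,43,-17)
river: ρ → (-17,59,8)
river: ρ → (8,53,-38)
ρ-cycle length = 18 (tail of 1 descent step not counted)

18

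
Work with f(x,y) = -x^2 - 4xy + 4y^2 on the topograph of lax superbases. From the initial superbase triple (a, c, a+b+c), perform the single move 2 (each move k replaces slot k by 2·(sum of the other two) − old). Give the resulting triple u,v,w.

start (-1,4,-1) = (f(1,0),f(0,1),f(1,1))
replace slot 2: 2·((-1)+(-1)) − 4 = -8 → (-1,-8,-1)

-1,-8,-1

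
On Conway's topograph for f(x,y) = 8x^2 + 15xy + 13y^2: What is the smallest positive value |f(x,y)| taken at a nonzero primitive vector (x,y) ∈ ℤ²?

translate: b→-1 (≡15 mod 16), so (8,15,13)→(8,-1,6)
flip: (8,-1,6)→(6,1,8)
reduced (well bottom): (6,1,8) with a≤c, −a<b≤a
well minimum = a = 6

6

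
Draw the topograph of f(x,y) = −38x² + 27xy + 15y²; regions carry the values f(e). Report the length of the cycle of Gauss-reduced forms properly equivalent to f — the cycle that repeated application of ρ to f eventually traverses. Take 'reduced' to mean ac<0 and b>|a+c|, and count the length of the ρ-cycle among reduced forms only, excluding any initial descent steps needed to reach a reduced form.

D = 3009, ⌊√D⌋ = 54
river: ρ → (15,33,-32)
river: ρ → (-32,31,16)
river: ρ → (16,33,-30)
river: ρ → (-30,27,19)
river: ρ → (19,49,-8)
river: ρ → (-8,47,25)
river: ρ → (25,53,-2)
river: ρ → (-2,51,51)
river: ρ → (51,51,-2)
river: ρ → (-2,53,25)
river: ρ → (25,47,-8)
river: ρ → (-8,49,19)
river: ρ → (19,27,-30)
river: ρ → (-30,33,16)
river: ρ → (16,31,-32)
river: ρ → (-32,33,15)
river: ρ → (15,27,-38)
river: ρ → (-38,49,4)
river: ρ → (4,47,-50)
river: ρ → (-50,53,1)
river: ρ → (1,53,-50)
river: ρ → (-50,47,4)
river: ρ → (4,49,-38)
river: ρ → (-38,27,15)
ρ-cycle length = 24 (tail of 0 descent steps not counted)

24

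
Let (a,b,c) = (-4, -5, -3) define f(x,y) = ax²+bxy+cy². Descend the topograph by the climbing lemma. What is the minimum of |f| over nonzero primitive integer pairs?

translate: b→-3 (≡5 mod 8), so (4,5,3)→(4,-3,2)
flip: (4,-3,2)→(2,3,4)
translate: b→-1 (≡3 mod 4), so (2,3,4)→(2,-1,3)
reduced (well bottom): (2,-1,3) with a≤c, −a<b≤a
well minimum |f| = |-2| = 2 (negative-definite)

2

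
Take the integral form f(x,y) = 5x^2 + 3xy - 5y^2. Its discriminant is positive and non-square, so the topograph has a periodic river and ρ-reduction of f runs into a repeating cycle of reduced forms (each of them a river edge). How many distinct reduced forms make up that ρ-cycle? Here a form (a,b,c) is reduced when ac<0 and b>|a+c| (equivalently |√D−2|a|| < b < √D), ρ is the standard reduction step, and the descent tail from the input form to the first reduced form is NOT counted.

D = 109, ⌊√D⌋ = 10
river: ρ → (-5,7,3)
river: ρ → (3,5,-7)
river: ρ → (-7,9,1)
river: ρ → (1,9,-7)
river: ρ → (-7,5,3)
river: ρ → (3,7,-5)
river: ρ → (-5,3,5)
river: ρ → (5,7,-3)
river: ρ → (-3,5,7)
river: ρ → (7,9,-1)
river: ρ → (-1,9,7)
river: ρ → (7,5,-3)
river: ρ → (-3,7,5)
river: ρ → (5,3,-5)
ρ-cycle length = 14 (tail of 0 descent steps not counted)

14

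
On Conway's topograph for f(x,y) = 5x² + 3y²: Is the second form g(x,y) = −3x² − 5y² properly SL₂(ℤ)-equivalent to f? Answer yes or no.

D₁ = -60, D₂ = -60
f: flip: (5,0,3)→(3,0,5)
f: reduced (well bottom): (3,0,5) with a≤c, −a<b≤a
g is negative-definite; reduce −g:
−g: reduced (well bottom): (3,0,5) with a≤c, −a<b≤a
flip sign back: reduced form of g is (-3,0,-5)
reduced forms (3, 0, 5) vs (-3, 0, -5) ⇒ inequivalent

no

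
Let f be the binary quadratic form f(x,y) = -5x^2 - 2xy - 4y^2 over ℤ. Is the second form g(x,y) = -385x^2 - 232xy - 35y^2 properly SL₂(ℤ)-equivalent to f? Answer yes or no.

D₁ = -76, D₂ = -76
f is negative-definite; reduce −f:
−f: flip: (5,2,4)→(4,-2,5)
−f: reduced (well bottom): (4,-2,5) with a≤c, −a<b≤a
flip sign back: reduced form of f is (-4,2,-5)
g is negative-definite; reduce −g:
−g: flip: (385,232,35)→(35,-232,385)
−g: translate: b→-22 (≡-232 mod 70), so (35,-232,385)→(35,-22,4)
−g: flip: (35,-22,4)→(4,22,35)
−g: translate: b→-2 (≡22 mod 8), so (4,22,35)→(4,-2,5)
−g: reduced (well bottom): (4,-2,5) with a≤c, −a<b≤a
flip sign back: reduced form of g is (-4,2,-5)
reduced forms (-4, 2, -5) vs (-4, 2, -5) ⇒ equivalent

yes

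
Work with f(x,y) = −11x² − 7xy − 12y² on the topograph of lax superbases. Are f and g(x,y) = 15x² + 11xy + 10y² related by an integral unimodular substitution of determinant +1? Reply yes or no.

D₁ = -479, D₂ = -479
f is negative-definite; reduce −f:
−f: reduced (well bottom): (11,7,12) with a≤c, −a<b≤a
flip sign back: reduced form of f is (-11,-7,-12)
g: flip: (15,11,10)→(10,-11,15)
g: translate: b→9 (≡-11 mod 20), so (10,-11,15)→(10,9,14)
g: reduced (well bottom): (10,9,14) with a≤c, −a<b≤a
reduced forms (-11, -7, -12) vs (10, 9, 14) ⇒ inequivalent

no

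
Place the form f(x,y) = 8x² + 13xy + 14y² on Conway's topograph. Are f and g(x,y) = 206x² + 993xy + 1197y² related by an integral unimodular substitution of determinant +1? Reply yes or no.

D₁ = -279, D₂ = -279
f: translate: b→-3 (≡13 mod 16), so (8,13,14)→(8,-3,9)
f: reduced (well bottom): (8,-3,9) with a≤c, −a<b≤a
g: translate: b→169 (≡993 mod 412), so (206,993,1197)→(206,169,35)
g: flip: (206,169,35)→(35,-169,206)
g: translate: b→-29 (≡-169 mod 70), so (35,-169,206)→(35,-29,8)
g: flip: (35,-29,8)→(8,29,35)
g: translate: b→-3 (≡29 mod 16), so (8,29,35)→(8,-3,9)
g: reduced (well bottom): (8,-3,9) with a≤c, −a<b≤a
reduced forms (8, -3, 9) vs (8, -3, 9) ⇒ equivalent

yes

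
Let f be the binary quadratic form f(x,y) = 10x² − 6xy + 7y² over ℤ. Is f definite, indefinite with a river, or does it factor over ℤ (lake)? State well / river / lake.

D = b²−4ac = (-6)² − 4·10·7 = -244
D < 0 ⇒ definite ⇒ every region one sign ⇒ single well

well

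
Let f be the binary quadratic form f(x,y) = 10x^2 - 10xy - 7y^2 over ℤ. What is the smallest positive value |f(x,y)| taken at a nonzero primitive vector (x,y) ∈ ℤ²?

descent: ρ → (-7,10,10)  [lands on river]
river: ρ → (10,10,-7)
river: ρ → (-7,18,2)
river: ρ → (2,18,-7)
closes: descent 1, river 4
min |a| on river = 2

2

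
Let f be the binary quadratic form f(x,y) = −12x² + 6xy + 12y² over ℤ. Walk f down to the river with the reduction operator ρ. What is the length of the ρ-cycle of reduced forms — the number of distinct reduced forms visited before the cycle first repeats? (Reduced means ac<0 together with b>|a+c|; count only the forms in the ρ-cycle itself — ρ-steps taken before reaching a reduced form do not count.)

D = 612, ⌊√D⌋ = 24
river: ρ → (12,18,-6)
river: ρ → (-6,18,12)
river: ρ → (12,6,-12)
river: ρ → (-12,18,6)
river: ρ → (6,18,-12)
river: ρ → (-12,6,12)
ρ-cycle length = 6 (tail of 0 descent steps not counted)

6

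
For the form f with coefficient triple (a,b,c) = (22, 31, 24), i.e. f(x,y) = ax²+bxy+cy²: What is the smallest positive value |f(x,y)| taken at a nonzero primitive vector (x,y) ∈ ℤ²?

translate: b→-13 (≡31 mod 44), so (22,31,24)→(22,-13,15)
flip: (22,-13,15)→(15,13,22)
reduced (well bottom): (15,13,22) with a≤c, −a<b≤a
well minimum = a = 15

15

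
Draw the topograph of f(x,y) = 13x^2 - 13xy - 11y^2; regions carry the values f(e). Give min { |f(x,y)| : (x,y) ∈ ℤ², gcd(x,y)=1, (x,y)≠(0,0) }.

descent: ρ → (-11,13,13)  [lands on river]
river: ρ → (13,13,-11)
river: ρ → (-11,9,15)
river: ρ → (15,21,-5)
river: ρ → (-5,19,19)
river: ρ → (19,19,-5)
river: ρ → (-5,21,15)
river: ρ → (15,9,-11)
closes: descent 1, river 8
min |a| on river = 5

5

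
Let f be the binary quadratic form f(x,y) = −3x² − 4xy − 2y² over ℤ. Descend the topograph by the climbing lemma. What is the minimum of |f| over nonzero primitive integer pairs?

translate: b→-2 (≡4 mod 6), so (3,4,2)→(3,-2,1)
flip: (3,-2,1)→(1,2,3)
translate: b→0 (≡2 mod 2), so (1,2,3)→(1,0,2)
reduced (well bottom): (1,0,2) with a≤c, −a<b≤a
well minimum |f| = |-1| = 1 (negative-definite)

1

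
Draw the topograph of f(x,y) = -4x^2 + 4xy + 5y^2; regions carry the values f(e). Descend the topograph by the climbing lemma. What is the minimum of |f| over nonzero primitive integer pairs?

river: ρ → (5,6,-3)
river: ρ → (-3,6,5)
river: ρ → (5,4,-4)
river: ρ → (-4,4,5)
closes: descent 0, river 4
min |a| on river = 3

3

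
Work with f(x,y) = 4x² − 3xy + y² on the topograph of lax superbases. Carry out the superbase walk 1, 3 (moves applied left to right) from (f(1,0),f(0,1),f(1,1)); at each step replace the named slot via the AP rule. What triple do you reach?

start (4,1,2) = (f(1,0),f(0,1),f(1,1))
replace slot 1: 2·(1+2) − 4 = 2 → (2,1,2)
replace slot 3: 2·(2+1) − 2 = 4 → (2,1,4)

2,1,4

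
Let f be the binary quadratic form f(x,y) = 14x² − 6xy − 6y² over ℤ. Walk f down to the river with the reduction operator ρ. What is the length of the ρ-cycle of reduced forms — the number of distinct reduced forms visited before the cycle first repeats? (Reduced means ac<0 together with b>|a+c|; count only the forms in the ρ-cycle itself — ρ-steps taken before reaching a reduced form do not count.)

D = 372, ⌊√D⌋ = 19
descent: ρ → (-6,18,2)  [lands on river]
river: ρ → (2,18,-6)
ρ-cycle length = 2 (tail of 1 descent step not counted)

2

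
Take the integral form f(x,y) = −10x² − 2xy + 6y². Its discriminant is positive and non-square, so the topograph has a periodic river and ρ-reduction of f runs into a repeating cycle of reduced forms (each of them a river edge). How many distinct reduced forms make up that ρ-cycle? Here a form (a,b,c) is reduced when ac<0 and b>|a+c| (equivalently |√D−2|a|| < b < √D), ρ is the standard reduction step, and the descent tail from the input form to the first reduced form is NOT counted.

D = 244, ⌊√D⌋ = 15
descent: ρ → (6,14,-2)  [lands on river]
river: ρ → (-2,14,6)
river: ρ → (6,10,-6)
river: ρ → (-6,14,2)
river: ρ → (2,14,-6)
river: ρ → (-6,10,6)
ρ-cycle length = 6 (tail of 1 descent step not counted)

6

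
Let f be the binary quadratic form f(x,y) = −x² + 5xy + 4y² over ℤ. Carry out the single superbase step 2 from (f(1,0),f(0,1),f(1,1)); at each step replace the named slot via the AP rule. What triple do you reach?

start (-1,4,8) = (f(1,0),f(0,1),f(1,1))
replace slot 2: 2·((-1)+8) − 4 = 10 → (-1,10,8)

-1,10,8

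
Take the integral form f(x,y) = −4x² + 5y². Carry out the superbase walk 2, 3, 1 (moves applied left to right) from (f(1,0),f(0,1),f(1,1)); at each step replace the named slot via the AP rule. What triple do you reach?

start (-4,5,1) = (f(1,0),f(0,1),f(1,1))
replace slot 2: 2·((-4)+1) − 5 = -11 → (-4,-11,1)
replace slot 3: 2·((-4)+(-11)) − 1 = -31 → (-4,-11,-31)
replace slot 1: 2·((-11)+(-31)) − (-4) = -80 → (-80,-11,-31)

-80,-11,-31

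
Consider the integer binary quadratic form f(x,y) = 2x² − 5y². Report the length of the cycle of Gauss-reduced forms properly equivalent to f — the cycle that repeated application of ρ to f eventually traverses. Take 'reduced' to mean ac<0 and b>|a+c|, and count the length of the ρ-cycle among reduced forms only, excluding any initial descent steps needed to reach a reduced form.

D = 40, ⌊√D⌋ = 6
descent: ρ → (-5,0,2)
descent: ρ → (2,4,-3)  [lands on river]
river: ρ → (-3,2,3)
river: ρ → (3,4,-2)
river: ρ → (-2,4,3)
river: ρ → (3,2,-3)
river: ρ → (-3,4,2)
ρ-cycle length = 6 (tail of 2 descent steps not counted)

6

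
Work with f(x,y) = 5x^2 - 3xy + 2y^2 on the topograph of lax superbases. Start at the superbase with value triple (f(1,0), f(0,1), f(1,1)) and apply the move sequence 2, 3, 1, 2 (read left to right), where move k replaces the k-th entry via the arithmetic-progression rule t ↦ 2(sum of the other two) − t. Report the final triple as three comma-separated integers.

start (5,2,4) = (f(1,0),f(0,1),f(1,1))
replace slot 2: 2·(5+4) − 2 = 16 → (5,16,4)
replace slot 3: 2·(5+16) − 4 = 38 → (5,16,38)
replace slot 1: 2·(16+38) − 5 = 103 → (103,16,38)
replace slot 2: 2·(103+38) − 16 = 266 → (103,266,38)

103,266,38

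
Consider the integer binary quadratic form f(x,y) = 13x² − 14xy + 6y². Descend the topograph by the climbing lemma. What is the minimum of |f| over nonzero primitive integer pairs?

translate: b→12 (≡-14 mod 26), so (13,-14,6)→(13,12,5)
flip: (13,12,5)→(5,-12,13)
translate: b→-2 (≡-12 mod 10), so (5,-12,13)→(5,-2,6)
reduced (well bottom): (5,-2,6) with a≤c, −a<b≤a
well minimum = a = 5

5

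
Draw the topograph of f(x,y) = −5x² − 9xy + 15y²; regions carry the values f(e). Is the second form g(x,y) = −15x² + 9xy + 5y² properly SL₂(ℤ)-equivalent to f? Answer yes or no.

D₁ = 381, D₂ = 381
river cycle of f (length 6): (-5, 11, 13), (13, 15, -3), (-3, 15, 13), (13, 11, -5), (-5, 19, 1), (1, 19, -5)
river cycle of g (length 6): (5, 11, -13), (-13, 15, 3), (3, 15, -13), (-13, 11, 5), (5, 19, -1), (-1, 19, 5)
cycles differ ⇒ inequivalent

no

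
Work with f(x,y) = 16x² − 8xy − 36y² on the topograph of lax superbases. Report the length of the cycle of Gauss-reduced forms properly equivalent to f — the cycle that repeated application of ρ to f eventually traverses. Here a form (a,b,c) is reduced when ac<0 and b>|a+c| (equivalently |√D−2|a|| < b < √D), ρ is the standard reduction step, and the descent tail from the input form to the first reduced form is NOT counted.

D = 2368, ⌊√D⌋ = 48
descent: ρ → (-36,8,16)
descent: ρ → (16,24,-28)  [lands on river]
river: ρ → (-28,32,12)
river: ρ → (12,40,-16)
river: ρ → (-16,24,28)
river: ρ → (28,32,-12)
river: ρ → (-12,40,16)
ρ-cycle length = 6 (tail of 2 descent steps not counted)

6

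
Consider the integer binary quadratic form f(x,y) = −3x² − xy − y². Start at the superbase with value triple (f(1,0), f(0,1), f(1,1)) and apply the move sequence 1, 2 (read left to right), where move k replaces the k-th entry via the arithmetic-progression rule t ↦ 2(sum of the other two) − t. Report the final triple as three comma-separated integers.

start (-3,-1,-5) = (f(1,0),f(0,1),f(1,1))
replace slot 1: 2·((-1)+(-5)) − (-3) = -9 → (-9,-1,-5)
replace slot 2: 2·((-9)+(-5)) − (-1) = -27 → (-9,-27,-5)

-9,-27,-5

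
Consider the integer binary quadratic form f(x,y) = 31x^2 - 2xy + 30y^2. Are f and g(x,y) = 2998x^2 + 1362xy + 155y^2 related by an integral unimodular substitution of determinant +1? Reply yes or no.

D₁ = -3716, D₂ = -3716
f: flip: (31,-2,30)→(30,2,31)
f: reduced (well bottom): (30,2,31) with a≤c, −a<b≤a
g: flip: (2998,1362,155)→(155,-1362,2998)
g: translate: b→-122 (≡-1362 mod 310), so (155,-1362,2998)→(155,-122,30)
g: flip: (155,-122,30)→(30,122,155)
g: translate: b→2 (≡122 mod 60), so (30,122,155)→(30,2,31)
g: reduced (well bottom): (30,2,31) with a≤c, −a<b≤a
reduced forms (30, 2, 31) vs (30, 2, 31) ⇒ equivalent

yes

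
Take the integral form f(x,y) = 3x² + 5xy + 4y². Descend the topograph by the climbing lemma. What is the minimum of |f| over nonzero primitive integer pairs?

translate: b→-1 (≡5 mod 6), so (3,5,4)→(3,-1,2)
flip: (3,-1,2)→(2,1,3)
reduced (well bottom): (2,1,3) with a≤c, −a<b≤a
well minimum = a = 2

2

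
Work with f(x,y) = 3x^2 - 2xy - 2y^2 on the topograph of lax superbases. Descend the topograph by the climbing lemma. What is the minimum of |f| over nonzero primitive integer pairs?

descent: ρ → (-2,2,3)  [lands on river]
river: ρ → (3,4,-1)
river: ρ → (-1,4,3)
river: ρ → (3,2,-2)
closes: descent 1, river 4
min |a| on river = 1

1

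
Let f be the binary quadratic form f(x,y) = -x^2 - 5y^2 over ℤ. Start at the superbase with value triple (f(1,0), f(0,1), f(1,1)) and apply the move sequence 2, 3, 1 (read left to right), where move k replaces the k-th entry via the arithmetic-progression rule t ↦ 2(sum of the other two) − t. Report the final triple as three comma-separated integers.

start (-1,-5,-6) = (f(1,0),f(0,1),f(1,1))
replace slot 2: 2·((-1)+(-6)) − (-5) = -9 → (-1,-9,-6)
replace slot 3: 2·((-1)+(-9)) − (-6) = -14 → (-1,-9,-14)
replace slot 1: 2·((-9)+(-14)) − (-1) = -45 → (-45,-9,-14)

-45,-9,-14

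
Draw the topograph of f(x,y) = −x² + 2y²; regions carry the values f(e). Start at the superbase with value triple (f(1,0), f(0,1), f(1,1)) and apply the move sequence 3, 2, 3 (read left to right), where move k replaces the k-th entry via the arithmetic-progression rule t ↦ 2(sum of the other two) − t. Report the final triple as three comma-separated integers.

start (-1,2,1) = (f(1,0),f(0,1),f(1,1))
replace slot 3: 2·((-1)+2) − 1 = 1 → (-1,2,1)
replace slot 2: 2·((-1)+1) − 2 = -2 → (-1,-2,1)
replace slot 3: 2·((-1)+(-2)) − 1 = -7 → (-1,-2,-7)

-1,-2,-7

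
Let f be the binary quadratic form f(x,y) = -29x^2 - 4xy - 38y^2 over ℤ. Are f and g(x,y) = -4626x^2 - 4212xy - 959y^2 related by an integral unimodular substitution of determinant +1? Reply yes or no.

D₁ = -4392, D₂ = -4392
f is negative-definite; reduce −f:
−f: reduced (well bottom): (29,4,38) with a≤c, −a<b≤a
flip sign back: reduced form of f is (-29,-4,-38)
g is negative-definite; reduce −g:
−g: flip: (4626,4212,959)→(959,-4212,4626)
−g: translate: b→-376 (≡-4212 mod 1918), so (959,-4212,4626)→(959,-376,38)
−g: flip: (959,-376,38)→(38,376,959)
−g: translate: b→-4 (≡376 mod 76), so (38,376,959)→(38,-4,29)
−g: flip: (38,-4,29)→(29,4,38)
−g: reduced (well bottom): (29,4,38) with a≤c, −a<b≤a
flip sign back: reduced form of g is (-29,-4,-38)
reduced forms (-29, -4, -38) vs (-29, -4, -38) ⇒ equivalent

yes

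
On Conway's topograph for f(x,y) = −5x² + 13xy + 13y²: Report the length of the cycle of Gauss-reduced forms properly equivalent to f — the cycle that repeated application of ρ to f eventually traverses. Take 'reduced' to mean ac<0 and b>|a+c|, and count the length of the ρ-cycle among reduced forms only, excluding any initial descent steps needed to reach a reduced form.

D = 429, ⌊√D⌋ = 20
river: ρ → (13,13,-5)
river: ρ → (-5,17,7)
river: ρ → (7,11,-11)
river: ρ → (-11,11,7)
river: ρ → (7,17,-5)
river: ρ → (-5,13,13)
ρ-cycle length = 6 (tail of 0 descent steps not counted)

6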